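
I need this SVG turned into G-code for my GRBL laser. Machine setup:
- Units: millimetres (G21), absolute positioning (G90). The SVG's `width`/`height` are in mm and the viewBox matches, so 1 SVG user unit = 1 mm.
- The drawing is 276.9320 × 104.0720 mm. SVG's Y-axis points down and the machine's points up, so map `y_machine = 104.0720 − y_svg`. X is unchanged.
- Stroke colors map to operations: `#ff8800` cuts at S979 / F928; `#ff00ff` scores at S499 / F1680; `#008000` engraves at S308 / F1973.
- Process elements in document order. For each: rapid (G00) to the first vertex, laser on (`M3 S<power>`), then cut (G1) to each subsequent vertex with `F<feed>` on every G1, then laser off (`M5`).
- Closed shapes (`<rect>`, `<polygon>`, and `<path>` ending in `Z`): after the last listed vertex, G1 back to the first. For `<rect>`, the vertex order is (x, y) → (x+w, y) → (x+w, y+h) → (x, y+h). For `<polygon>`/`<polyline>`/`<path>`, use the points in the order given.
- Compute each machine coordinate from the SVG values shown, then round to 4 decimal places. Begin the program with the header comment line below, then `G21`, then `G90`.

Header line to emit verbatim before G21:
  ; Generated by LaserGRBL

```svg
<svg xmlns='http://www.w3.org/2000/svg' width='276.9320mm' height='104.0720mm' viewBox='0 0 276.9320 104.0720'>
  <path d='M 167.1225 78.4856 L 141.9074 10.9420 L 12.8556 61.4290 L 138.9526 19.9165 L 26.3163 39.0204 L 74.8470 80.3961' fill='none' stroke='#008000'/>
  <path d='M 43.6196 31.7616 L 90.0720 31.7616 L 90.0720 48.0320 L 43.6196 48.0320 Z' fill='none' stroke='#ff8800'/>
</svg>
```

; Generated by LaserGRBL
G21
G90
G00 X167.1225 Y25.5864
M3 S308
G1 X141.9074 Y93.1300 F1973
G1 X12.8556 Y42.6430 F1973
G1 X138.9526 Y84.1555 F1973
G1 X26.3163 Y65.0516 F1973
G1 X74.8470 Y23.6759 F1973
M5
G00 X43.6196 Y72.3104
M3 S979
G1 X90.0720 Y72.3104 F928
G1 X90.0720 Y56.0400 F928
G1 X43.6196 Y56.0400 F928
G1 X43.6196 Y72.3104 F928
M5

1 u = 1 mm; y_m = 104.0720 − y.

[1] `<path>` open polyline, #008000→engrave S308 F1973: (167.1225,25.5864) → (141.9074,93.1300) → (12.8556,42.6430) → (138.9526,84.1555) → (26.3163,65.0516) → (74.8470,23.6759)

[2] `<path>` rectangle, #ff8800→cut S979 F928: (43.6196,72.3104) → (90.0720,72.3104) → (90.0720,56.0400) → (43.6196,56.0400) → (43.6196,72.3104) (closed)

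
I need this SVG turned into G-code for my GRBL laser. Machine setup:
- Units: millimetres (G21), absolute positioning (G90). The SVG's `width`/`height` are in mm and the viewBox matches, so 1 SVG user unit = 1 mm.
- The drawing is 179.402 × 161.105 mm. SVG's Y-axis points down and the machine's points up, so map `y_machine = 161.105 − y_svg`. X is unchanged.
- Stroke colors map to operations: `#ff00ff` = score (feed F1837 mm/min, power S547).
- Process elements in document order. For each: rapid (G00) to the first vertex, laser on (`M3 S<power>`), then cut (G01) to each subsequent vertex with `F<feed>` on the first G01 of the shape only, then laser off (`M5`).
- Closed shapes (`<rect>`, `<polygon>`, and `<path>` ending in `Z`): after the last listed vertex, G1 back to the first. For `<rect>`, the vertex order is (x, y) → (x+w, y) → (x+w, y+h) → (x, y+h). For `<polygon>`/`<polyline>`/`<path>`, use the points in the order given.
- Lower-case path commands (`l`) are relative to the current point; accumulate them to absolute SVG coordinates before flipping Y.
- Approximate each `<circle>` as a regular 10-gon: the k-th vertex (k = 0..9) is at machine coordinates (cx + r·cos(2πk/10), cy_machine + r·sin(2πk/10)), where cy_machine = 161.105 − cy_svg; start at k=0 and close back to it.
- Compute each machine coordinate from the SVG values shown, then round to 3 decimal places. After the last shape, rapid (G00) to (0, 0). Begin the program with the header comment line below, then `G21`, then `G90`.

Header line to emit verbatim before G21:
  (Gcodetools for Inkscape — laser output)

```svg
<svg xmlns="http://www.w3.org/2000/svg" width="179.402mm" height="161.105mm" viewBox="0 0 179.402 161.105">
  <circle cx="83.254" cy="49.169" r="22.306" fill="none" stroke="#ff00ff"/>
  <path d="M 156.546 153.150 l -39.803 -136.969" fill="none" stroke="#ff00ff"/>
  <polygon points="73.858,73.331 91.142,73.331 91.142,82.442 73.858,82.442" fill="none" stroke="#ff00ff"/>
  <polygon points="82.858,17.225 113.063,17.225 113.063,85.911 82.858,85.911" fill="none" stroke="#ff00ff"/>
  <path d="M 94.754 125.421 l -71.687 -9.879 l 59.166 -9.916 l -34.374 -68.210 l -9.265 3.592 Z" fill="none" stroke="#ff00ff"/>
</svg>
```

(Gcodetools for Inkscape — laser output)
G21
G90
G00 X105.560 Y111.936
M3 S547
G01 X101.300 Y125.047 F1837
G01 X90.147 Y133.150
G01 X76.361 Y133.150
G01 X65.208 Y125.047
G01 X60.948 Y111.936
G01 X65.208 Y98.825
G01 X76.361 Y90.722
G01 X90.147 Y90.722
G01 X101.300 Y98.825
G01 X105.560 Y111.936
M5
G00 X156.546 Y7.955
M3 S547
G01 X116.743 Y144.924 F1837
M5
G00 X73.858 Y87.774
M3 S547
G01 X91.142 Y87.774 F1837
G01 X91.142 Y78.663
G01 X73.858 Y78.663
G01 X73.858 Y87.774
M5
G00 X82.858 Y143.880
M3 S547
G01 X113.063 Y143.880 F1837
G01 X113.063 Y75.194
G01 X82.858 Y75.194
G01 X82.858 Y143.880
M5
G00 X94.754 Y35.684
M3 S547
G01 X23.067 Y45.563 F1837
G01 X82.233 Y55.479
G01 X47.859 Y123.689
G01 X38.594 Y120.097
G01 X94.754 Y35.684
M5
G00 X0.000 Y0.000

viewBox `0 0 179.402 161.105` with mm width/height → 1 unit = 1 mm. Flip: y_m = 161.105 − y_svg.

**Shape 1** — `<circle>` circle, stroke `#ff00ff` → score (S547, F1837). Machine vertices: (105.560,111.936) → (101.300,125.047) → (90.147,133.150) → (76.361,133.150) → (65.208,125.047) → (60.948,111.936) → (65.208,98.825) → (76.361,90.722) → (90.147,90.722) → (101.300,98.825) → (105.560,111.936). Closed: final G1 returns to the first vertex.

**Shape 2** — `<path>` line segment, stroke `#ff00ff` → score (S547, F1837). Machine vertices: (156.546,7.955) → (116.743,144.924). Open path.

**Shape 3** — `<polygon>` rectangle, stroke `#ff00ff` → score (S547, F1837). Machine vertices: (73.858,87.774) → (91.142,87.774) → (91.142,78.663) → (73.858,78.663) → (73.858,87.774). Closed: final G1 returns to the first vertex.

**Shape 4** — `<polygon>` rectangle, stroke `#ff00ff` → score (S547, F1837). Machine vertices: (82.858,143.880) → (113.063,143.880) → (113.063,75.194) → (82.858,75.194) → (82.858,143.880). Closed: final G1 returns to the first vertex.

**Shape 5** — `<path>` closed polygon, stroke `#ff00ff` → score (S547, F1837). Machine vertices: (94.754,35.684) → (23.067,45.563) → (82.233,55.479) → (47.859,123.689) → (38.594,120.097) → (94.754,35.684). Closed: final G1 returns to the first vertex.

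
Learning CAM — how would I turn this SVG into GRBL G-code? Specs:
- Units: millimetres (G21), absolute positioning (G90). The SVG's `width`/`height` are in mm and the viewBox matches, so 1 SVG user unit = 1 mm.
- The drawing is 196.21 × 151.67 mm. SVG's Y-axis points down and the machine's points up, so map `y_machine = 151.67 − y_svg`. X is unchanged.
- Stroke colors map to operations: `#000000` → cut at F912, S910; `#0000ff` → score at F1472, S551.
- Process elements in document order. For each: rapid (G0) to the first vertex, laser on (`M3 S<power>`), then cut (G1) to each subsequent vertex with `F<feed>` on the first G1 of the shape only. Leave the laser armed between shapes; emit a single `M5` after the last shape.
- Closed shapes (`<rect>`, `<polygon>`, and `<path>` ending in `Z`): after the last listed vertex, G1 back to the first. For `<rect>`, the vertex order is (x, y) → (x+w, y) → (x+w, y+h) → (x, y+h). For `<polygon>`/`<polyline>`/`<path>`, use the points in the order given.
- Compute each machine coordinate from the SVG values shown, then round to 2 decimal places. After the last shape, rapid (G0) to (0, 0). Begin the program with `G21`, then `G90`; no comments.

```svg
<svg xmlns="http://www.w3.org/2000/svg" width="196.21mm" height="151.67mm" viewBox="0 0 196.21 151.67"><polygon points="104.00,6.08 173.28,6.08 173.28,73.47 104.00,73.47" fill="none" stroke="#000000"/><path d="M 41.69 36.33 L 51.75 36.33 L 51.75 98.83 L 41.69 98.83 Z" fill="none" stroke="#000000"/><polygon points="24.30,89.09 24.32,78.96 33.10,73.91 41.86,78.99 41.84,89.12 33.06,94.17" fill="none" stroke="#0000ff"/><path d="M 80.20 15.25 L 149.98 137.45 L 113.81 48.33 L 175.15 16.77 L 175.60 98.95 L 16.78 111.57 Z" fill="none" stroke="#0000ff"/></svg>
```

viewBox `0 0 196.21 151.67` with mm width/height → 1 unit = 1 mm. Flip: y_m = 151.67 − y_svg.

**Shape 1** — `<polygon>` rectangle, stroke `#000000` → cut (S910, F912). Machine vertices: (104.00,145.59) → (173.28,145.59) → (173.28,78.20) → (104.00,78.20) → (104.00,145.59). Closed: final G1 returns to the first vertex.

**Shape 2** — `<path>` rectangle, stroke `#000000` → cut (S910, F912). Machine vertices: (41.69,115.34) → (51.75,115.34) → (51.75,52.84) → (41.69,52.84) → (41.69,115.34). Closed: final G1 returns to the first vertex.

**Shape 3** — `<polygon>` regular polygon, stroke `#0000ff` → score (S551, F1472). Machine vertices: (24.30,62.58) → (24.32,72.71) → (33.10,77.76) → (41.86,72.68) → (41.84,62.55) → (33.06,57.50) → (24.30,62.58). Closed: final G1 returns to the first vertex.

**Shape 4** — `<path>` closed polygon, stroke `#0000ff` → score (S551, F1472). Machine vertices: (80.20,136.42) → (149.98,14.22) → (113.81,103.34) → (175.15,134.90) → (175.60,52.72) → (16.78,40.10) → (80.20,136.42). Closed: final G1 returns to the first vertex.

G21
G90
G0 X104.00 Y145.59
M3 S910
G1 X173.28 Y145.59 F912
G1 X173.28 Y78.20
G1 X104.00 Y78.20
G1 X104.00 Y145.59
G0 X41.69 Y115.34
M3 S910
G1 X51.75 Y115.34 F912
G1 X51.75 Y52.84
G1 X41.69 Y52.84
G1 X41.69 Y115.34
G0 X24.30 Y62.58
M3 S551
G1 X24.32 Y72.71 F1472
G1 X33.10 Y77.76
G1 X41.86 Y72.68
G1 X41.84 Y62.55
G1 X33.06 Y57.50
G1 X24.30 Y62.58
G0 X80.20 Y136.42
M3 S551
G1 X149.98 Y14.22 F1472
G1 X113.81 Y103.34
G1 X175.15 Y134.90
G1 X175.60 Y52.72
G1 X16.78 Y40.10
G1 X80.20 Y136.42
M5
G0 X0.00 Y0.00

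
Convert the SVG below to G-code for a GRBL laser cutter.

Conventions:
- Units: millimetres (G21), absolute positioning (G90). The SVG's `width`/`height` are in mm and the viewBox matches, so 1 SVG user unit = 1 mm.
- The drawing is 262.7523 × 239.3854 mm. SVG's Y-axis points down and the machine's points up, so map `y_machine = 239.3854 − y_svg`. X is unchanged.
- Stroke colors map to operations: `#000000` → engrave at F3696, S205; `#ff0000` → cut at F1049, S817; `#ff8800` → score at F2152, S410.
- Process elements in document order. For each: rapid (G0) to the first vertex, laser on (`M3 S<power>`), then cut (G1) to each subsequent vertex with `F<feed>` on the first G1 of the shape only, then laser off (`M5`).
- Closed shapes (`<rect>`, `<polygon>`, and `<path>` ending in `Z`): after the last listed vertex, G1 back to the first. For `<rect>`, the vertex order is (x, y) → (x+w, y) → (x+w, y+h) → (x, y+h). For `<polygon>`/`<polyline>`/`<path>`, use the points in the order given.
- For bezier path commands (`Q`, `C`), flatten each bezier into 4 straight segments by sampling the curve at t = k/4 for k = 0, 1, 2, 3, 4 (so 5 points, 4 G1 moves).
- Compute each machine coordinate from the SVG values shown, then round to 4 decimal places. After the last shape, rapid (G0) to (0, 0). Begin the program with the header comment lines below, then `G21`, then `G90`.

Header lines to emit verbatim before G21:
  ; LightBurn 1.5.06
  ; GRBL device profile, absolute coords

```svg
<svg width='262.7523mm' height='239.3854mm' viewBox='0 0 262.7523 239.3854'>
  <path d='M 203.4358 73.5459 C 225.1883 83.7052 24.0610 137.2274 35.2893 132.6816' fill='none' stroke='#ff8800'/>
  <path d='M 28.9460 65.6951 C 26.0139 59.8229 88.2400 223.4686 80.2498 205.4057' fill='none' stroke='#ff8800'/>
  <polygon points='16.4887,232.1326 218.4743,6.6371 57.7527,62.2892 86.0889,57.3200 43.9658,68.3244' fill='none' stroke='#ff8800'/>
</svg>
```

1 u = 1 mm; y_m = 239.3854 − y.

[1] `<path>` cubic bezier, #ff8800→score S410 F2152: (203.4358,165.8395) → (184.7608,151.6743) → (123.3091,130.7572) → (59.8842,112.5973) → (35.2893,106.7038)

[2] `<path>` cubic bezier, #ff8800→score S410 F2152: (28.9460,173.6903) → (36.8489,151.7978) → (56.4947,99.2635) → (75.1921,49.0150) → (80.2498,33.9797)

[3] `<polygon>` closed polygon, #ff8800→score S410 F2152: (16.4887,7.2528) → (218.4743,232.7483) → (57.7527,177.0962) → (86.0889,182.0654) → (43.9658,171.0610) → (16.4887,7.2528) (closed)

; LightBurn 1.5.06
; GRBL device profile, absolute coords
G21
G90
G0 X203.4358 Y165.8395
M3 S410
G1 X184.7608 Y151.6743 F2152
G1 X123.3091 Y130.7572
G1 X59.8842 Y112.5973
G1 X35.2893 Y106.7038
M5
G0 X28.9460 Y173.6903
M3 S410
G1 X36.8489 Y151.7978 F2152
G1 X56.4947 Y99.2635
G1 X75.1921 Y49.0150
G1 X80.2498 Y33.9797
M5
G0 X16.4887 Y7.2528
M3 S410
G1 X218.4743 Y232.7483 F2152
G1 X57.7527 Y177.0962
G1 X86.0889 Y182.0654
G1 X43.9658 Y171.0610
G1 X16.4887 Y7.2528
M5
G0 X0.0000 Y0.0000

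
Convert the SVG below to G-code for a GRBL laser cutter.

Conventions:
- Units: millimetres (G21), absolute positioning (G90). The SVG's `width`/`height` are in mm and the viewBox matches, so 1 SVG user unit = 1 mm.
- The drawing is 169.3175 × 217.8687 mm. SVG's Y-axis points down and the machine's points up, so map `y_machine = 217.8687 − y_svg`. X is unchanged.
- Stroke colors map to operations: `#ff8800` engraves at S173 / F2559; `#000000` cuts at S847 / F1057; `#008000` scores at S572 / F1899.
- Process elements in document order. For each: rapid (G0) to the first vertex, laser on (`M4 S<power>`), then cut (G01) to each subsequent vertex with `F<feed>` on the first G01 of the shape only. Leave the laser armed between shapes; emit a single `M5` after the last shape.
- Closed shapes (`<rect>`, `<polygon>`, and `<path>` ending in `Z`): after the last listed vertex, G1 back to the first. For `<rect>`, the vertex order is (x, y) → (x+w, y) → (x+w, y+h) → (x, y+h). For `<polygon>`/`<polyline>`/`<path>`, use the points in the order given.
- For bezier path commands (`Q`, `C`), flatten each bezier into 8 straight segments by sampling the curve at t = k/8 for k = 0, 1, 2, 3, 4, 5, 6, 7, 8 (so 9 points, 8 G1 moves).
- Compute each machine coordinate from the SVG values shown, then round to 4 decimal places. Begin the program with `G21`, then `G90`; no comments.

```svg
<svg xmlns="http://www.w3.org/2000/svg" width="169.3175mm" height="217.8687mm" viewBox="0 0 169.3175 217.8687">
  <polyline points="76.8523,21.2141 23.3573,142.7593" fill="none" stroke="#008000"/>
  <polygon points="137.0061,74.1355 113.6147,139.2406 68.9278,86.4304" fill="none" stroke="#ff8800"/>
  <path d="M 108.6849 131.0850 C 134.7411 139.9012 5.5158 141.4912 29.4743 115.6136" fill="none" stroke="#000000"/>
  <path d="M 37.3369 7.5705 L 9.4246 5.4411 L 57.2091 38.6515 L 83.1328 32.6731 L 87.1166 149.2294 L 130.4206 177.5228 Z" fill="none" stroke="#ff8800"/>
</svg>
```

viewBox `0 0 169.3175 217.8687` with mm width/height → 1 unit = 1 mm. Flip: y_m = 217.8687 − y_svg.

**Shape 1** — `<polyline>` line segment, stroke `#008000` → score (S572, F1899). Machine vertices: (76.8523,196.6546) → (23.3573,75.1094). Open path.

**Shape 2** — `<polygon>` regular polygon, stroke `#ff8800` → engrave (S173, F2559). Machine vertices: (137.0061,143.7332) → (113.6147,78.6281) → (68.9278,131.4383) → (137.0061,143.7332). Closed: final G1 returns to the first vertex.

**Shape 3** — `<path>` cubic bezier, stroke `#000000` → cut (S847, F1057). Control points (SVG): P0=(108.6849,131.0850), P1=(134.7411,139.9012), P2=(5.5158,141.4912), P3=(29.4743,115.6136); sampled at t=k/8. Machine vertices: (108.6849,86.7837) → (111.7796,83.8559) → (103.9315,81.8427) → (88.7555,80.9814) → (69.8662,81.5092) → (50.8787,83.6633) → (35.4076,87.6808) → (27.0679,93.7990) → (29.4743,102.2551). Open path.

**Shape 4** — `<path>` closed polygon, stroke `#ff8800` → engrave (S173, F2559). Machine vertices: (37.3369,210.2982) → (9.4246,212.4276) → (57.2091,179.2172) → (83.1328,185.1956) → (87.1166,68.6393) → (130.4206,40.3459) → (37.3369,210.2982). Closed: final G1 returns to the first vertex.

G21
G90
G0 X76.8523 Y196.6546
M4 S572
G01 X23.3573 Y75.1094 F1899
G0 X137.0061 Y143.7332
M4 S173
G01 X113.6147 Y78.6281 F2559
G01 X68.9278 Y131.4383
G01 X137.0061 Y143.7332
G0 X108.6849 Y86.7837
M4 S847
G01 X111.7796 Y83.8559 F1057
G01 X103.9315 Y81.8427
G01 X88.7555 Y80.9814
G01 X69.8662 Y81.5092
G01 X50.8787 Y83.6633
G01 X35.4076 Y87.6808
G01 X27.0679 Y93.7990
G01 X29.4743 Y102.2551
G0 X37.3369 Y210.2982
M4 S173
G01 X9.4246 Y212.4276 F2559
G01 X57.2091 Y179.2172
G01 X83.1328 Y185.1956
G01 X87.1166 Y68.6393
G01 X130.4206 Y40.3459
G01 X37.3369 Y210.2982
M5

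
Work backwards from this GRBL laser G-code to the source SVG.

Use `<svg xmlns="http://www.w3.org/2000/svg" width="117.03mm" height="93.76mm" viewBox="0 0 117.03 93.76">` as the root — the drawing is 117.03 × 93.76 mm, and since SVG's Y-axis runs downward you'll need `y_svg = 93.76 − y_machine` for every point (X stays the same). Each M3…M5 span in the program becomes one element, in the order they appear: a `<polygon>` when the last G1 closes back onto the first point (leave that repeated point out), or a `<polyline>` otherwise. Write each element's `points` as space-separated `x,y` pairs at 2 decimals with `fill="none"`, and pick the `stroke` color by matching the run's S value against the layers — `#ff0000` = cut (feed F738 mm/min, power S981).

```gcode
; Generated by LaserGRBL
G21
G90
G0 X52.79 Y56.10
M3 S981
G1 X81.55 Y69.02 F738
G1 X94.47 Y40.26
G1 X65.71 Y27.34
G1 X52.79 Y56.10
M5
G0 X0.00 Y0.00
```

<svg xmlns="http://www.w3.org/2000/svg" width="117.03mm" height="93.76mm" viewBox="0 0 117.03 93.76">
  <polygon points="52.79,37.66 81.55,24.74 94.47,53.50 65.71,66.42" fill="none" stroke="#ff0000"/>
</svg>

y_svg = 93.76 − y_m. Every run uses S981, so all elements get stroke `#ff0000` (cut).

[1] closed run; points: 52.79,37.66 81.55,24.74 94.47,53.50 65.71,66.42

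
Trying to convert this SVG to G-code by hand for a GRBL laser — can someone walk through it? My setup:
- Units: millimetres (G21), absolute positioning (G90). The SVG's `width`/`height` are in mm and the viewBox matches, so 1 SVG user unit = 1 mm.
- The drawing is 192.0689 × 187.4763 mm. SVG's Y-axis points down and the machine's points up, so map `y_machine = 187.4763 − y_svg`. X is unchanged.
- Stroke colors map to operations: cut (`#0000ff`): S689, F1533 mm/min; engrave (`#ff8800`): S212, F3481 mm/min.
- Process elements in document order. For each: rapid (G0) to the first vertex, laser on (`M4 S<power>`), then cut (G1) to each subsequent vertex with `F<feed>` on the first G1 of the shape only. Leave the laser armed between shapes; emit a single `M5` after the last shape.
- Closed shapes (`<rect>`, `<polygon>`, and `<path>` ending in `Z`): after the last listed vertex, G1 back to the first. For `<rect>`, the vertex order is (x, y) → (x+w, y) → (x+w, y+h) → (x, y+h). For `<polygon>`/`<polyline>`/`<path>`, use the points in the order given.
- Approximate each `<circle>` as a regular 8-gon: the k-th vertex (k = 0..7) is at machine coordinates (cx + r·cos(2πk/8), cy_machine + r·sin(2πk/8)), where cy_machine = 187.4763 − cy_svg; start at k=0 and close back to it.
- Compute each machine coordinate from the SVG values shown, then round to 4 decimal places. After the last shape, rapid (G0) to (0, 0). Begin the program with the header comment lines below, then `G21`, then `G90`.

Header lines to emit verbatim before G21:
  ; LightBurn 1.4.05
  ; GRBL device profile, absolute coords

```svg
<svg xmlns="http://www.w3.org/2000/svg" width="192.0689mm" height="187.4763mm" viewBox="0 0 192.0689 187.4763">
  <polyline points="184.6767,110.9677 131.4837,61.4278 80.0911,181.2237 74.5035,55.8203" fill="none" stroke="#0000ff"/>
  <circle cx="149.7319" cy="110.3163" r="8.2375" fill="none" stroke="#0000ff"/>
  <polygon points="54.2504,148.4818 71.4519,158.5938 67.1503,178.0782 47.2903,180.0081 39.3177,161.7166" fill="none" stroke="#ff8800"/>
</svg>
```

viewBox `0 0 192.0689 187.4763` with mm width/height → 1 unit = 1 mm. Flip: y_m = 187.4763 − y_svg.

**Shape 1** — `<polyline>` open polyline, stroke `#0000ff` → cut (S689, F1533). Machine vertices: (184.6767,76.5086) → (131.4837,126.0485) → (80.0911,6.2526) → (74.5035,131.6560). Open path.

**Shape 2** — `<circle>` circle, stroke `#0000ff` → cut (S689, F1533). Machine vertices: (157.9694,77.1600) → (155.5567,82.9848) → (149.7319,85.3975) → (143.9071,82.9848) → (141.4944,77.1600) → (143.9071,71.3352) → (149.7319,68.9225) → (155.5567,71.3352) → (157.9694,77.1600). Closed: final G1 returns to the first vertex.

**Shape 3** — `<polygon>` regular polygon, stroke `#ff8800` → engrave (S212, F3481). Machine vertices: (54.2504,38.9945) → (71.4519,28.8825) → (67.1503,9.3981) → (47.2903,7.4682) → (39.3177,25.7597) → (54.2504,38.9945). Closed: final G1 returns to the first vertex.

; LightBurn 1.4.05
; GRBL device profile, absolute coords
G21
G90
G0 X184.6767 Y76.5086
M4 S689
G1 X131.4837 Y126.0485 F1533
G1 X80.0911 Y6.2526
G1 X74.5035 Y131.6560
G0 X157.9694 Y77.1600
M4 S689
G1 X155.5567 Y82.9848 F1533
G1 X149.7319 Y85.3975
G1 X143.9071 Y82.9848
G1 X141.4944 Y77.1600
G1 X143.9071 Y71.3352
G1 X149.7319 Y68.9225
G1 X155.5567 Y71.3352
G1 X157.9694 Y77.1600
G0 X54.2504 Y38.9945
M4 S212
G1 X71.4519 Y28.8825 F3481
G1 X67.1503 Y9.3981
G1 X47.2903 Y7.4682
G1 X39.3177 Y25.7597
G1 X54.2504 Y38.9945
M5
G0 X0.0000 Y0.0000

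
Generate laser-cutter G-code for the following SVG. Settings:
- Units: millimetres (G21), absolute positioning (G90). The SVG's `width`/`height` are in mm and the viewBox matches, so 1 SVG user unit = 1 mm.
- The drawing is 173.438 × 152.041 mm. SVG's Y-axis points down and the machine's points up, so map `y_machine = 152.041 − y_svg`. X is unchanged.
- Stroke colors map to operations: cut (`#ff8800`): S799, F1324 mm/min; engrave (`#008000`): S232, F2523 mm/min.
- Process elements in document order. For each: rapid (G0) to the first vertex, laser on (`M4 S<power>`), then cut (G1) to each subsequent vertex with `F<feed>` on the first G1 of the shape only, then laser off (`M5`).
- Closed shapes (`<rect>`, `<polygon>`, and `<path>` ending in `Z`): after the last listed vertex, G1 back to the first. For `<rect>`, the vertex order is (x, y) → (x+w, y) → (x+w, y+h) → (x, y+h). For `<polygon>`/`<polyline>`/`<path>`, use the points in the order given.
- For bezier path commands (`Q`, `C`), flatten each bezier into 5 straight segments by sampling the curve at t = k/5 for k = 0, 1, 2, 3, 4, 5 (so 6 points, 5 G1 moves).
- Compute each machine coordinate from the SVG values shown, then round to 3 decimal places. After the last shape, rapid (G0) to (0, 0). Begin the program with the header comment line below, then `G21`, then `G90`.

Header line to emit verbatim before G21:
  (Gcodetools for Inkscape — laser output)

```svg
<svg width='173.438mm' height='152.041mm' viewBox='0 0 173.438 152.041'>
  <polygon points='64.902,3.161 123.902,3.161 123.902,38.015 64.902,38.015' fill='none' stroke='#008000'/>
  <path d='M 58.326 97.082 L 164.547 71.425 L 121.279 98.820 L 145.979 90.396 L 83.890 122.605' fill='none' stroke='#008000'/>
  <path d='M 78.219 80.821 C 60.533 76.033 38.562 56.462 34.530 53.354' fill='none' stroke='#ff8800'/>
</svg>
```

(Gcodetools for Inkscape — laser output)
G21
G90
G0 X64.902 Y148.880
M4 S232
G1 X123.902 Y148.880 F2523
G1 X123.902 Y114.026
G1 X64.902 Y114.026
G1 X64.902 Y148.880
M5
G0 X58.326 Y54.959
M4 S232
G1 X164.547 Y80.616 F2523
G1 X121.279 Y53.221
G1 X145.979 Y61.645
G1 X83.890 Y29.436
M5
G0 X78.219 Y71.220
M4 S799
G1 X67.271 Y75.617 F1324
G1 X56.361 Y82.062
G1 X46.557 Y89.055
G1 X38.924 Y95.097
G1 X34.530 Y98.687
M5
G0 X0.000 Y0.000

Since the viewBox matches the mm dimensions, user units are millimetres directly. The only transform is the Y-flip y_m = 152.041 − y_svg.

Shape 1 is a rectangle drawn with `<polygon>`. Its stroke #008000 means engrave at S232, F2523. After flipping Y the toolpath is (64.902,148.880) → (123.902,148.880) → (123.902,114.026) → (64.902,114.026) → (64.902,148.880), returning to the start.

Shape 2 is a open polyline drawn with `<path>`. Its stroke #008000 means engrave at S232, F2523. After flipping Y the toolpath is (58.326,54.959) → (164.547,80.616) → (121.279,53.221) → (145.979,61.645) → (83.890,29.436).

Shape 3 is a cubic bezier drawn with `<path>`. Its stroke #ff8800 means cut at S799, F1324. After flipping Y the toolpath is (78.219,71.220) → (67.271,75.617) → (56.361,82.062) → (46.557,89.055) → (38.924,95.097) → (34.530,98.687).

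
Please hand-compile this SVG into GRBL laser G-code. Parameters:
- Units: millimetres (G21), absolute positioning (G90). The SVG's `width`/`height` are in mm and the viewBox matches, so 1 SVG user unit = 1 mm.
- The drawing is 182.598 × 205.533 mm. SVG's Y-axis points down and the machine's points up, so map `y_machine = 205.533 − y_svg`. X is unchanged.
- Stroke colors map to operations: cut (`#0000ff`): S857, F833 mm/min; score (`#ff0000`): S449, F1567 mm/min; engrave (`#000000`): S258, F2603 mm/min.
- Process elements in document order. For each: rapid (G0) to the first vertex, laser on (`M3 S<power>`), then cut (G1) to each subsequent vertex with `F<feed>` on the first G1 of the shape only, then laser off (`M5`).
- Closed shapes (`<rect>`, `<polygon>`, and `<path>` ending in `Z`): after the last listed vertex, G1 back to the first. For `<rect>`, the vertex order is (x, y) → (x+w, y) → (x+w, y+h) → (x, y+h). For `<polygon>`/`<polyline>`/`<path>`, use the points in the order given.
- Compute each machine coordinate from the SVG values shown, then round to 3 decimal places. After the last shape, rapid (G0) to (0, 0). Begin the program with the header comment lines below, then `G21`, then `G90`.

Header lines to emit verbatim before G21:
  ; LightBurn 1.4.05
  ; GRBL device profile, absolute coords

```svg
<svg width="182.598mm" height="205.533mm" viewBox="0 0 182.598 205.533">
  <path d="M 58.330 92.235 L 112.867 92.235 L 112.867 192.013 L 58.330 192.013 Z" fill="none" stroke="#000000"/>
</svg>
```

; LightBurn 1.4.05
; GRBL device profile, absolute coords
G21
G90
G0 X58.330 Y113.298
M3 S258
G1 X112.867 Y113.298 F2603
G1 X112.867 Y13.520
G1 X58.330 Y13.520
G1 X58.330 Y113.298
M5
G0 X0.000 Y0.000

1 u = 1 mm; y_m = 205.533 − y.

[1] `<path>` rectangle, #000000→engrave S258 F2603: (58.330,113.298) → (112.867,113.298) → (112.867,13.520) → (58.330,13.520) → (58.330,113.298) (closed)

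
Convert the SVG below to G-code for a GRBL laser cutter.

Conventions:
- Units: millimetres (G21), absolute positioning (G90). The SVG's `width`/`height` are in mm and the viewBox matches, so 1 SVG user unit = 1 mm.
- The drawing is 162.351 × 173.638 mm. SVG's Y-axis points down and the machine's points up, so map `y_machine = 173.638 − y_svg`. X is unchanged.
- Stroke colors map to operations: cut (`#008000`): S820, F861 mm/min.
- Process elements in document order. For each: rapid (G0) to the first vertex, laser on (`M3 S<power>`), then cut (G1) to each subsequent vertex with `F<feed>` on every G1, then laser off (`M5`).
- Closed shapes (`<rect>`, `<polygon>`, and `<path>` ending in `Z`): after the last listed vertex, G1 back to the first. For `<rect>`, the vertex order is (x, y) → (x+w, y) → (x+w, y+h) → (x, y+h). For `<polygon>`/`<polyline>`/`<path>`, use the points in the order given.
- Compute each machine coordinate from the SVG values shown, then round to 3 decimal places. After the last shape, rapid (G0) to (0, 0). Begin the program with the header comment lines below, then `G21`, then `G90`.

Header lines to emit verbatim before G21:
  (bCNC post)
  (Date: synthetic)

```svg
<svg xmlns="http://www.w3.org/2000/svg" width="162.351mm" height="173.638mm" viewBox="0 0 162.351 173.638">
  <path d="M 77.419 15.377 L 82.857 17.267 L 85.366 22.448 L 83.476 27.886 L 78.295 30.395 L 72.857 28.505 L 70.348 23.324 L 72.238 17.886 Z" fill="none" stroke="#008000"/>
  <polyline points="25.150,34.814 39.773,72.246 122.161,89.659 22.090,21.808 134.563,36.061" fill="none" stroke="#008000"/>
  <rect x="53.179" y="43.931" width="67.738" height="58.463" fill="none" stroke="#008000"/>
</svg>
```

(bCNC post)
(Date: synthetic)
G21
G90
G0 X77.419 Y158.261
M3 S820
G1 X82.857 Y156.371 F861
G1 X85.366 Y151.190 F861
G1 X83.476 Y145.752 F861
G1 X78.295 Y143.243 F861
G1 X72.857 Y145.133 F861
G1 X70.348 Y150.314 F861
G1 X72.238 Y155.752 F861
G1 X77.419 Y158.261 F861
M5
G0 X25.150 Y138.824
M3 S820
G1 X39.773 Y101.392 F861
G1 X122.161 Y83.979 F861
G1 X22.090 Y151.830 F861
G1 X134.563 Y137.577 F861
M5
G0 X53.179 Y129.707
M3 S820
G1 X120.917 Y129.707 F861
G1 X120.917 Y71.244 F861
G1 X53.179 Y71.244 F861
G1 X53.179 Y129.707 F861
M5
G0 X0.000 Y0.000

viewBox `0 0 162.351 173.638` with mm width/height → 1 unit = 1 mm. Flip: y_m = 173.638 − y_svg.

**Shape 1** — `<path>` regular polygon, stroke `#008000` → cut (S820, F861). Machine vertices: (77.419,158.261) → (82.857,156.371) → (85.366,151.190) → (83.476,145.752) → (78.295,143.243) → (72.857,145.133) → (70.348,150.314) → (72.238,155.752) → (77.419,158.261). Closed: final G1 returns to the first vertex.

**Shape 2** — `<polyline>` open polyline, stroke `#008000` → cut (S820, F861). Machine vertices: (25.150,138.824) → (39.773,101.392) → (122.161,83.979) → (22.090,151.830) → (134.563,137.577). Open path.

**Shape 3** — `<rect>` rectangle, stroke `#008000` → cut (S820, F861). Machine vertices: (53.179,129.707) → (120.917,129.707) → (120.917,71.244) → (53.179,71.244) → (53.179,129.707). Closed: final G1 returns to the first vertex.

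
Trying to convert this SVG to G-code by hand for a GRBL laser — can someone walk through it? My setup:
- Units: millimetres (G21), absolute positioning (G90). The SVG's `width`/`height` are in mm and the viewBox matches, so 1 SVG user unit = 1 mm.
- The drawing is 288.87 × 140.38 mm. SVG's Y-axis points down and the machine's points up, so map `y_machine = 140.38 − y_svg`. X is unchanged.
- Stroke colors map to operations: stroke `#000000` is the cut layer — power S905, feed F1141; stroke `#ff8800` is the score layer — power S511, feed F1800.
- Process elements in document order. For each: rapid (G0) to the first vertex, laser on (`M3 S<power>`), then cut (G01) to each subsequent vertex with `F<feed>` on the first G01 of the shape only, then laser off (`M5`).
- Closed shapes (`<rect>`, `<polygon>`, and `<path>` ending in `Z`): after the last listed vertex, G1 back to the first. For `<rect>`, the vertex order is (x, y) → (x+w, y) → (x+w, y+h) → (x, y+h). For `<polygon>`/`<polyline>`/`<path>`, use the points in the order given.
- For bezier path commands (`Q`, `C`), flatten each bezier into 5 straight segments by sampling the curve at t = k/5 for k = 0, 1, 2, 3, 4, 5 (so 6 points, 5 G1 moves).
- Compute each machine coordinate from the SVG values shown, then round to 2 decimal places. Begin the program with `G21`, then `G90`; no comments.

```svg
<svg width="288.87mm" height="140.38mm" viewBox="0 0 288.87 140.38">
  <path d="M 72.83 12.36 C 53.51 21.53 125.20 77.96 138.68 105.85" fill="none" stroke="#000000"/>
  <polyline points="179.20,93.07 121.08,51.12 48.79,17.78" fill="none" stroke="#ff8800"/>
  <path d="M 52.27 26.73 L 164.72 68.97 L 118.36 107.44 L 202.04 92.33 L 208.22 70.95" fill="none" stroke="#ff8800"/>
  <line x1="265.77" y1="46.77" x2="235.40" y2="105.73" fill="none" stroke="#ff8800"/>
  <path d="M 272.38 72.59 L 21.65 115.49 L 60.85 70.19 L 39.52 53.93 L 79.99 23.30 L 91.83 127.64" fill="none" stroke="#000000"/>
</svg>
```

Since the viewBox matches the mm dimensions, user units are millimetres directly. The only transform is the Y-flip y_m = 140.38 − y_svg.

Shape 1 is a cubic bezier drawn with `<path>`. Its stroke #000000 means cut at S905, F1141. After flipping Y the toolpath is (72.83,128.02) → (70.97,117.45) → (83.78,99.18) → (104.11,76.85) → (124.80,54.08) → (138.68,34.53).

Shape 2 is a open polyline drawn with `<polyline>`. Its stroke #ff8800 means score at S511, F1800. After flipping Y the toolpath is (179.20,47.31) → (121.08,89.26) → (48.79,122.60).

Shape 3 is a open polyline drawn with `<path>`. Its stroke #ff8800 means score at S511, F1800. After flipping Y the toolpath is (52.27,113.65) → (164.72,71.41) → (118.36,32.94) → (202.04,48.05) → (208.22,69.43).

Shape 4 is a line segment drawn with `<line>`. Its stroke #ff8800 means score at S511, F1800. After flipping Y the toolpath is (265.77,93.61) → (235.40,34.65).

Shape 5 is a open polyline drawn with `<path>`. Its stroke #000000 means cut at S905, F1141. After flipping Y the toolpath is (272.38,67.79) → (21.65,24.89) → (60.85,70.19) → (39.52,86.45) → (79.99,117.08) → (91.83,12.74).

G21
G90
G0 X72.83 Y128.02
M3 S905
G01 X70.97 Y117.45 F1141
G01 X83.78 Y99.18
G01 X104.11 Y76.85
G01 X124.80 Y54.08
G01 X138.68 Y34.53
M5
G0 X179.20 Y47.31
M3 S511
G01 X121.08 Y89.26 F1800
G01 X48.79 Y122.60
M5
G0 X52.27 Y113.65
M3 S511
G01 X164.72 Y71.41 F1800
G01 X118.36 Y32.94
G01 X202.04 Y48.05
G01 X208.22 Y69.43
M5
G0 X265.77 Y93.61
M3 S511
G01 X235.40 Y34.65 F1800
M5
G0 X272.38 Y67.79
M3 S905
G01 X21.65 Y24.89 F1141
G01 X60.85 Y70.19
G01 X39.52 Y86.45
G01 X79.99 Y117.08
G01 X91.83 Y12.74
M5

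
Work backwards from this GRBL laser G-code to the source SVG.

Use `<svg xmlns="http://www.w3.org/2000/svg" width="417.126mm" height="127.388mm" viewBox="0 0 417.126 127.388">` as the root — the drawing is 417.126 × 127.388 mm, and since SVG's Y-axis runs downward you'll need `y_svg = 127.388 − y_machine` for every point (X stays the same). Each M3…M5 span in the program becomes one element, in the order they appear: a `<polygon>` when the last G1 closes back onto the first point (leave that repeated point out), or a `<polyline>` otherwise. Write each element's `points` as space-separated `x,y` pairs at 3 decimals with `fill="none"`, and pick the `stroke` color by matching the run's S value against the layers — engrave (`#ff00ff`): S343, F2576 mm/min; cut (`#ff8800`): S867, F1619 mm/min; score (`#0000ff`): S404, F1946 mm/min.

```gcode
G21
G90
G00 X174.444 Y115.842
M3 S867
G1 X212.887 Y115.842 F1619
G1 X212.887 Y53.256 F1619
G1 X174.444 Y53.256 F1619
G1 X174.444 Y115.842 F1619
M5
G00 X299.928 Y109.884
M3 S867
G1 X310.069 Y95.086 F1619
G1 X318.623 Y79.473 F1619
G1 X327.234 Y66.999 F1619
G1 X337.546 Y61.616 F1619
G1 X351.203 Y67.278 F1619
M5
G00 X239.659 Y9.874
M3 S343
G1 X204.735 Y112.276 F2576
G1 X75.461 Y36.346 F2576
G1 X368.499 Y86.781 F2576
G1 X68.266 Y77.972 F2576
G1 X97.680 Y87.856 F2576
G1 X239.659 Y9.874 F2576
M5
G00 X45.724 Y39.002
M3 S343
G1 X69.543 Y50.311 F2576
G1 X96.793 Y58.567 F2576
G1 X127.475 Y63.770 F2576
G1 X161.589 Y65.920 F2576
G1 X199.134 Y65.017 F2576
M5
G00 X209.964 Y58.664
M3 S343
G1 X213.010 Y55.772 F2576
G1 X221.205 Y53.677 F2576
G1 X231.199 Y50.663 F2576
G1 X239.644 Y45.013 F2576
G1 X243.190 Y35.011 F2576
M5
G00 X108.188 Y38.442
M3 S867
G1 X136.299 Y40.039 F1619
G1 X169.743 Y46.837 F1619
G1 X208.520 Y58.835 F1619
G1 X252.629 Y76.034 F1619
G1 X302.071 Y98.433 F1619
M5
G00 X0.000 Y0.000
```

Machine Y-up, SVG Y-down with viewBox height 127.388, so y_svg = 127.388 − y_machine; X carries over.

Run 1: the run's S867 means `#ff8800` (cut). The run returns to its start, so emit a `<polygon>` with points (Y-flipped): 174.444,11.546 212.887,11.546 212.887,74.132 174.444,74.132.

Run 2: S867 ⇒ cut layer `#ff8800`. The run is open, so emit a `<polyline>` with points (Y-flipped): 299.928,17.504 310.069,32.302 318.623,47.915 327.234,60.389 337.546,65.772 351.203,60.110.

Run 3: S343 ⇒ engrave layer `#ff00ff`. The run returns to its start, so emit a `<polygon>` with points (Y-flipped): 239.659,117.514 204.735,15.112 75.461,91.042 368.499,40.607 68.266,49.416 97.680,39.532.

Run 4: power S343 maps to stroke `#ff00ff` (engrave). The run is open, so emit a `<polyline>` with points (Y-flipped): 45.724,88.386 69.543,77.077 96.793,68.821 127.475,63.618 161.589,61.468 199.134,62.371.

Run 5: S343 ⇒ engrave layer `#ff00ff`. The run is open, so emit a `<polyline>` with points (Y-flipped): 209.964,68.724 213.010,71.616 221.205,73.711 231.199,76.725 239.644,82.375 243.190,92.377.

Run 6: the run's S867 means `#ff8800` (cut). The run is open, so emit a `<polyline>` with points (Y-flipped): 108.188,88.946 136.299,87.349 169.743,80.551 208.520,68.553 252.629,51.354 302.071,28.955.

<svg xmlns="http://www.w3.org/2000/svg" width="417.126mm" height="127.388mm" viewBox="0 0 417.126 127.388">
  <polygon points="174.444,11.546 212.887,11.546 212.887,74.132 174.444,74.132" fill="none" stroke="#ff8800"/>
  <polyline points="299.928,17.504 310.069,32.302 318.623,47.915 327.234,60.389 337.546,65.772 351.203,60.110" fill="none" stroke="#ff8800"/>
  <polygon points="239.659,117.514 204.735,15.112 75.461,91.042 368.499,40.607 68.266,49.416 97.680,39.532" fill="none" stroke="#ff00ff"/>
  <polyline points="45.724,88.386 69.543,77.077 96.793,68.821 127.475,63.618 161.589,61.468 199.134,62.371" fill="none" stroke="#ff00ff"/>
  <polyline points="209.964,68.724 213.010,71.616 221.205,73.711 231.199,76.725 239.644,82.375 243.190,92.377" fill="none" stroke="#ff00ff"/>
  <polyline points="108.188,88.946 136.299,87.349 169.743,80.551 208.520,68.553 252.629,51.354 302.071,28.955" fill="none" stroke="#ff8800"/>
</svg>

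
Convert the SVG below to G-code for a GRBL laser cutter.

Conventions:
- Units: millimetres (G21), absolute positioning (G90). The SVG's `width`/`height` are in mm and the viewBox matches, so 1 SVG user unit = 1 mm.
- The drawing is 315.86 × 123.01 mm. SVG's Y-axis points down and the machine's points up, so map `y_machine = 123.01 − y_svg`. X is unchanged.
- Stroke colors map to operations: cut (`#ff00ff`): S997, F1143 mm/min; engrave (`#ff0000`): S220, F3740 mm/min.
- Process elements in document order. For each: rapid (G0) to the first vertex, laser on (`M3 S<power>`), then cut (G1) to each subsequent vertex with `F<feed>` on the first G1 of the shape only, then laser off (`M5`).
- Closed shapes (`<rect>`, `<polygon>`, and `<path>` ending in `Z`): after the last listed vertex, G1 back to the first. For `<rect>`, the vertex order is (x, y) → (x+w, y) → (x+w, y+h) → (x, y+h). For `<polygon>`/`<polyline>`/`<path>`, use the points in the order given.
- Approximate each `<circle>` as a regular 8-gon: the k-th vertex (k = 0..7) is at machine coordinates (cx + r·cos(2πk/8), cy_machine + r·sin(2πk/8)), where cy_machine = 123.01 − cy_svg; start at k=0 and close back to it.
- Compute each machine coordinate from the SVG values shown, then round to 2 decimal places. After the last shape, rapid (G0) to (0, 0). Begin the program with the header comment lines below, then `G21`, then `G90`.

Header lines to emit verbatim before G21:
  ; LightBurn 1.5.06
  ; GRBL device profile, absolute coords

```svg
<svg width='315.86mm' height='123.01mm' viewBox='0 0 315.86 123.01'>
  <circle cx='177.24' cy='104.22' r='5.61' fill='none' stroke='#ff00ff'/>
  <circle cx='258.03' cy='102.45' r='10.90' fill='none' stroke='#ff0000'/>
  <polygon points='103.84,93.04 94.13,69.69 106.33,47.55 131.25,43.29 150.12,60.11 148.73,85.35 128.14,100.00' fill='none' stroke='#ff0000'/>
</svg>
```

viewBox `0 0 315.86 123.01` with mm width/height → 1 unit = 1 mm. Flip: y_m = 123.01 − y_svg.

**Shape 1** — `<circle>` circle, stroke `#ff00ff` → cut (S997, F1143). Machine vertices: (182.85,18.79) → (181.21,22.76) → (177.24,24.40) → (173.27,22.76) → (171.63,18.79) → (173.27,14.82) → (177.24,13.18) → (181.21,14.82) → (182.85,18.79). Closed: final G1 returns to the first vertex.

**Shape 2** — `<circle>` circle, stroke `#ff0000` → engrave (S220, F3740). Machine vertices: (268.93,20.56) → (265.74,28.27) → (258.03,31.46) → (250.32,28.27) → (247.13,20.56) → (250.32,12.85) → (258.03,9.66) → (265.74,12.85) → (268.93,20.56). Closed: final G1 returns to the first vertex.

**Shape 3** — `<polygon>` regular polygon, stroke `#ff0000` → engrave (S220, F3740). Machine vertices: (103.84,29.97) → (94.13,53.32) → (106.33,75.46) → (131.25,79.72) → (150.12,62.90) → (148.73,37.66) → (128.14,23.01) → (103.84,29.97). Closed: final G1 returns to the first vertex.

; LightBurn 1.5.06
; GRBL device profile, absolute coords
G21
G90
G0 X182.85 Y18.79
M3 S997
G1 X181.21 Y22.76 F1143
G1 X177.24 Y24.40
G1 X173.27 Y22.76
G1 X171.63 Y18.79
G1 X173.27 Y14.82
G1 X177.24 Y13.18
G1 X181.21 Y14.82
G1 X182.85 Y18.79
M5
G0 X268.93 Y20.56
M3 S220
G1 X265.74 Y28.27 F3740
G1 X258.03 Y31.46
G1 X250.32 Y28.27
G1 X247.13 Y20.56
G1 X250.32 Y12.85
G1 X258.03 Y9.66
G1 X265.74 Y12.85
G1 X268.93 Y20.56
M5
G0 X103.84 Y29.97
M3 S220
G1 X94.13 Y53.32 F3740
G1 X106.33 Y75.46
G1 X131.25 Y79.72
G1 X150.12 Y62.90
G1 X148.73 Y37.66
G1 X128.14 Y23.01
G1 X103.84 Y29.97
M5
G0 X0.00 Y0.00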